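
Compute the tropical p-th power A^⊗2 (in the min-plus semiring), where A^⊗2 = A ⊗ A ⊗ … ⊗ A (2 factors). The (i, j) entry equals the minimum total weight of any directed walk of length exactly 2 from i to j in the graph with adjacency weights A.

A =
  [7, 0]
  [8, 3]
A^⊗2 =
  [8, 3]
  [11, 6]

Each entry (A^⊗2)_ij equals the minimum over all length-2 walks i = v_0 → v_1 → … → v_2 = j of Σ_t A[v_t][v_{t+1}]. For example, for (i, j) = (0, 1) we minimise over 2 possible intermediate vertex sequences; the minimum is 3, attained along the walk 0 → 1 → 1.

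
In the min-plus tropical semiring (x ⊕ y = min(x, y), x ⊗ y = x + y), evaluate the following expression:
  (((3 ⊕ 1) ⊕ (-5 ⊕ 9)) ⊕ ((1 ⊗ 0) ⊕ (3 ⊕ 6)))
(((3 ⊕ 1) ⊕ (-5 ⊕ 9)) ⊕ ((1 ⊗ 0) ⊕ (3 ⊕ 6))) = -5

Expand innermost to outermost. Recall ⊕ takes the minimum of its arguments and ⊗ takes their sum. Working out the expression (((3 ⊕ 1) ⊕ (-5 ⊕ 9)) ⊕ ((1 ⊗ 0) ⊕ (3 ⊕ 6))) gives -5.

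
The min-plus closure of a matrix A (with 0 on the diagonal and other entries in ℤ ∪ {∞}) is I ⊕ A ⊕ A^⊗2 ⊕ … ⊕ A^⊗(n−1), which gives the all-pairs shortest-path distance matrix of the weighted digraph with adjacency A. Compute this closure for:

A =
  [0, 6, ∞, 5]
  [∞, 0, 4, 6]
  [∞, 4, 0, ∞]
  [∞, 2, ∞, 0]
Closure =
  [0, 6, 10, 5]
  [∞, 0, 4, 6]
  [∞, 4, 0, 10]
  [∞, 2, 6, 0]

This is the Floyd-Warshall all-pairs shortest-path computation. For each intermediate vertex k = 0, 1, …, 3, update dist[i][j] ← min(dist[i][j], dist[i][k] + dist[k][j]). The final matrix gives, for each (i, j), the minimum total weight of any directed path from i to j (possibly empty when i = j).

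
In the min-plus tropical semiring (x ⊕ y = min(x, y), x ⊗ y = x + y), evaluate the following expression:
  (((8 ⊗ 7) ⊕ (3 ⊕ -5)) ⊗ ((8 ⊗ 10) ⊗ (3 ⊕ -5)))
(((8 ⊗ 7) ⊕ (3 ⊕ -5)) ⊗ ((8 ⊗ 10) ⊗ (3 ⊕ -5))) = 8

Expand innermost to outermost. Recall ⊕ takes the minimum of its arguments and ⊗ takes their sum. Working out the expression (((8 ⊗ 7) ⊕ (3 ⊕ -5)) ⊗ ((8 ⊗ 10) ⊗ (3 ⊕ -5))) gives 8.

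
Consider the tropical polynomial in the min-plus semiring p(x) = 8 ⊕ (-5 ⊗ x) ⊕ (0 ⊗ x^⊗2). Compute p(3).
p(3) = -2

A tropical monomial a ⊗ x^⊗i evaluates to a + i · x. Evaluating each term at x = 3:
  Term 0 contributes 8 + 0 · 3 = 8
  Term 1 contributes -5 + 1 · 3 = -2
  Term 2 contributes 0 + 2 · 3 = 6
p(3) = ⊕ of these = min[8, -2, 6] = -2.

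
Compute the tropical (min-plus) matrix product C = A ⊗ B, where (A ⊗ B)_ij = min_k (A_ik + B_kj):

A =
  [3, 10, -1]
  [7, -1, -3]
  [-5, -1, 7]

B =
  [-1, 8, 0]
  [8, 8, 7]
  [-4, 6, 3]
A ⊗ B =
  [-5, 5, 2]
  [-7, 3, 0]
  [-6, 3, -5]

Apply the min-plus product entry-by-entry:
  C[0][0] = min over k of (A[0][0] + B[0][0] = 3 + -1 = 2, A[0][1] + B[1][0] = 10 + 8 = 18, A[0][2] + B[2][0] = -1 + -4 = -5) = -5 (attained at k = 2)
  C[0][1] = min over k of (A[0][0] + B[0][1] = 3 + 8 = 11, A[0][1] + B[1][1] = 10 + 8 = 18, A[0][2] + B[2][1] = -1 + 6 = 5) = 5 (attained at k = 2)
  C[0][2] = min over k of (A[0][0] + B[0][2] = 3 + 0 = 3, A[0][1] + B[1][2] = 10 + 7 = 17, A[0][2] + B[2][2] = -1 + 3 = 2) = 2 (attained at k = 2)
  C[1][0] = min over k of (A[1][0] + B[0][0] = 7 + -1 = 6, A[1][1] + B[1][0] = -1 + 8 = 7, A[1][2] + B[2][0] = -3 + -4 = -7) = -7 (attained at k = 2)
  C[1][1] = min over k of (A[1][0] + B[0][1] = 7 + 8 = 15, A[1][1] + B[1][1] = -1 + 8 = 7, A[1][2] + B[2][1] = -3 + 6 = 3) = 3 (attained at k = 2)
  C[1][2] = min over k of (A[1][0] + B[0][2] = 7 + 0 = 7, A[1][1] + B[1][2] = -1 + 7 = 6, A[1][2] + B[2][2] = -3 + 3 = 0) = 0 (attained at k = 2)
  C[2][0] = min over k of (A[2][0] + B[0][0] = -5 + -1 = -6, A[2][1] + B[1][0] = -1 + 8 = 7, A[2][2] + B[2][0] = 7 + -4 = 3) = -6 (attained at k = 0)
  C[2][1] = min over k of (A[2][0] + B[0][1] = -5 + 8 = 3, A[2][1] + B[1][1] = -1 + 8 = 7, A[2][2] + B[2][1] = 7 + 6 = 13) = 3 (attained at k = 0)
  C[2][2] = min over k of (A[2][0] + B[0][2] = -5 + 0 = -5, A[2][1] + B[1][2] = -1 + 7 = 6, A[2][2] + B[2][2] = 7 + 3 = 10) = -5 (attained at k = 0)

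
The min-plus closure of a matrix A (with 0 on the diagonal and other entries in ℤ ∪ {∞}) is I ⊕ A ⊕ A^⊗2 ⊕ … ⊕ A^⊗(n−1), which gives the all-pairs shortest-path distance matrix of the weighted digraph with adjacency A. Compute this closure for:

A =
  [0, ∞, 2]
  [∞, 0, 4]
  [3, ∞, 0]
Closure =
  [0, ∞, 2]
  [7, 0, 4]
  [3, ∞, 0]

This is the Floyd-Warshall all-pairs shortest-path computation. For each intermediate vertex k = 0, 1, …, 2, update dist[i][j] ← min(dist[i][j], dist[i][k] + dist[k][j]). The final matrix gives, for each (i, j), the minimum total weight of any directed path from i to j (possibly empty when i = j).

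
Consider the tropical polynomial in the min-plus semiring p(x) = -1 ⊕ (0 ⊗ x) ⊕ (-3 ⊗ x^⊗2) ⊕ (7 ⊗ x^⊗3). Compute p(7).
p(7) = -1

A tropical monomial a ⊗ x^⊗i evaluates to a + i · x. Evaluating each term at x = 7:
  Term 0 contributes -1 + 0 · 7 = -1
  Term 1 contributes 0 + 1 · 7 = 7
  Term 2 contributes -3 + 2 · 7 = 11
  Term 3 contributes 7 + 3 · 7 = 28
p(7) = ⊕ of these = min[-1, 7, 11, 28] = -1.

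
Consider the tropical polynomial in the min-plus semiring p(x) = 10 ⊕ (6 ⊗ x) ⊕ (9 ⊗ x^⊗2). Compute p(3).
p(3) = 9

A tropical monomial a ⊗ x^⊗i evaluates to a + i · x. Evaluating each term at x = 3:
  Term 0 contributes 10 + 0 · 3 = 10
  Term 1 contributes 6 + 1 · 3 = 9
  Term 2 contributes 9 + 2 · 3 = 15
p(3) = ⊕ of these = min[10, 9, 15] = 9.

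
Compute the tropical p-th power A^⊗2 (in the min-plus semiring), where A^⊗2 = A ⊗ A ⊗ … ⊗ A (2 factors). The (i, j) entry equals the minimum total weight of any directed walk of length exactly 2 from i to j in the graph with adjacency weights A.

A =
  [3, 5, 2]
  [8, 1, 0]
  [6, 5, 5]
A^⊗2 =
  [6, 6, 5]
  [6, 2, 1]
  [9, 6, 5]

Each entry (A^⊗2)_ij equals the minimum over all length-2 walks i = v_0 → v_1 → … → v_2 = j of Σ_t A[v_t][v_{t+1}]. For example, for (i, j) = (0, 2) we minimise over 3 possible intermediate vertex sequences; the minimum is 5, attained along the walk 0 → 0 → 2.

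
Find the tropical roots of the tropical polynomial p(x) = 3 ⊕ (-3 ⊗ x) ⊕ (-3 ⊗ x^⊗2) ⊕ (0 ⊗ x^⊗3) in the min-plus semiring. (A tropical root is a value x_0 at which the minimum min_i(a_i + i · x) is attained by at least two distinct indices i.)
Roots: {-3, 0, 6}

Each tropical root is a break point of the lower envelope of the lines y = a_i + i · x (there are 4 lines, with slopes 0, 1, ..., 3). Only the lines that attain the minimum somewhere contribute to roots; other lines are dominated. Here the surviving (envelope) indices are i = 3, i = 2, i = 1, i = 0.
Intersections between consecutive envelope lines give the roots: for adjacent envelope indices i < j the intersection is x = (a_i − a_j) / (j − i). Reading off the sorted break points: {-3, 0, 6}.
Verification: at each break x_0, at least two indices attain the minimum of min_i(a_i + i · x_0).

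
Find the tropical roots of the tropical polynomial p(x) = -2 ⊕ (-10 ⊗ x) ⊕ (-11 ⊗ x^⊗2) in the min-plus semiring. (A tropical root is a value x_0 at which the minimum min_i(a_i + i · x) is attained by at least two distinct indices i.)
Roots: {1, 8}

Each tropical root is a break point of the lower envelope of the lines y = a_i + i · x (there are 3 lines, with slopes 0, 1, ..., 2). Only the lines that attain the minimum somewhere contribute to roots; other lines are dominated. Here the surviving (envelope) indices are i = 2, i = 1, i = 0.
Intersections between consecutive envelope lines give the roots: for adjacent envelope indices i < j the intersection is x = (a_i − a_j) / (j − i). Reading off the sorted break points: {1, 8}.
Verification: at each break x_0, at least two indices attain the minimum of min_i(a_i + i · x_0).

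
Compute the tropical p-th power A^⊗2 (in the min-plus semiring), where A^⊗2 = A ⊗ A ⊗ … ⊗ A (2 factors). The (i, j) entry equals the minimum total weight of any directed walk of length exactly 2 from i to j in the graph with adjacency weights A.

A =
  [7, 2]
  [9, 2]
A^⊗2 =
  [11, 4]
  [11, 4]

Each entry (A^⊗2)_ij equals the minimum over all length-2 walks i = v_0 → v_1 → … → v_2 = j of Σ_t A[v_t][v_{t+1}]. For example, for (i, j) = (0, 1) we minimise over 2 possible intermediate vertex sequences; the minimum is 4, attained along the walk 0 → 1 → 1.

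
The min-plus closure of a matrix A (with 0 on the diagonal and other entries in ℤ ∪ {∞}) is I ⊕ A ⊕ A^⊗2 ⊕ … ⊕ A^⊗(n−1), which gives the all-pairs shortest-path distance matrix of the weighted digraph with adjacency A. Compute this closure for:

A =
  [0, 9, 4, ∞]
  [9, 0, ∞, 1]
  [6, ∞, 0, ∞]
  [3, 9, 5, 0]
Closure =
  [0, 9, 4, 10]
  [4, 0, 6, 1]
  [6, 15, 0, 16]
  [3, 9, 5, 0]

This is the Floyd-Warshall all-pairs shortest-path computation. For each intermediate vertex k = 0, 1, …, 3, update dist[i][j] ← min(dist[i][j], dist[i][k] + dist[k][j]). The final matrix gives, for each (i, j), the minimum total weight of any directed path from i to j (possibly empty when i = j).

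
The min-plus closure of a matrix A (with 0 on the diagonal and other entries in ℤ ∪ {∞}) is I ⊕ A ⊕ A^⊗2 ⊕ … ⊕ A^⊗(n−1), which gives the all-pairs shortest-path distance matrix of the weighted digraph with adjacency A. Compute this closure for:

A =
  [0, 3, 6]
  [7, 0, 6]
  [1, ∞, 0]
Closure =
  [0, 3, 6]
  [7, 0, 6]
  [1, 4, 0]

This is the Floyd-Warshall all-pairs shortest-path computation. For each intermediate vertex k = 0, 1, …, 2, update dist[i][j] ← min(dist[i][j], dist[i][k] + dist[k][j]). The final matrix gives, for each (i, j), the minimum total weight of any directed path from i to j (possibly empty when i = j).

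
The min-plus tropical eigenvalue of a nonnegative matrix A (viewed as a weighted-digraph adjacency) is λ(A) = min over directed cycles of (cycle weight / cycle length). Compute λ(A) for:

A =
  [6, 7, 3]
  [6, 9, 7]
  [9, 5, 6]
λ(A) = 14/3

Enumerate directed cycles and compute their means (weight / length). Sample:
  cycle 0 → 0: weight = 6, length = 1, mean = 6/1 ≈ 6.000
  cycle 1 → 1: weight = 9, length = 1, mean = 9/1 ≈ 9.000
  cycle 2 → 2: weight = 6, length = 1, mean = 6/1 ≈ 6.000
  cycle 0 → 1 → 0: weight = 13, length = 2, mean = 13/2 ≈ 6.500
  cycle 0 → 2 → 0: weight = 12, length = 2, mean = 12/2 ≈ 6.000
  cycle 1 → 0 → 1: weight = 13, length = 2, mean = 13/2 ≈ 6.500
Minimum mean = 4.667, attained e.g. along the cycle 0 → 2 → 1 → 0 with weight 14 and length 3. So λ(A) = 14/3 = 14/3.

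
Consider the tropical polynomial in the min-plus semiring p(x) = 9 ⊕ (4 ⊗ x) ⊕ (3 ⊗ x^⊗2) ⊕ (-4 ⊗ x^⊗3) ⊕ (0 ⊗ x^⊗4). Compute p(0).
p(0) = -4

A tropical monomial a ⊗ x^⊗i evaluates to a + i · x. Evaluating each term at x = 0:
  Term 0 contributes 9 + 0 · 0 = 9
  Term 1 contributes 4 + 1 · 0 = 4
  Term 2 contributes 3 + 2 · 0 = 3
  Term 3 contributes -4 + 3 · 0 = -4
  Term 4 contributes 0 + 4 · 0 = 0
p(0) = ⊕ of these = min[9, 4, 3, -4, 0] = -4.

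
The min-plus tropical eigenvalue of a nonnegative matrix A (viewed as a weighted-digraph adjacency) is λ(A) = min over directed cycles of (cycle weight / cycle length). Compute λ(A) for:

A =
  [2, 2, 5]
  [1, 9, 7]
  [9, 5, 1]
λ(A) = 1

Enumerate directed cycles and compute their means (weight / length). Sample:
  cycle 0 → 0: weight = 2, length = 1, mean = 2/1 ≈ 2.000
  cycle 1 → 1: weight = 9, length = 1, mean = 9/1 ≈ 9.000
  cycle 2 → 2: weight = 1, length = 1, mean = 1/1 ≈ 1.000
  cycle 0 → 1 → 0: weight = 3, length = 2, mean = 3/2 ≈ 1.500
  cycle 0 → 2 → 0: weight = 14, length = 2, mean = 14/2 ≈ 7.000
  cycle 1 → 0 → 1: weight = 3, length = 2, mean = 3/2 ≈ 1.500
Minimum mean = 1.000, attained e.g. along the cycle 2 → 2 with weight 1 and length 1. So λ(A) = 1/1 = 1.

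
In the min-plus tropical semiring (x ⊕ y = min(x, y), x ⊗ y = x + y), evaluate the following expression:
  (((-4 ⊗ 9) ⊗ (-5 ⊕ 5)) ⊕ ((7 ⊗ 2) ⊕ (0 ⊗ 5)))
(((-4 ⊗ 9) ⊗ (-5 ⊕ 5)) ⊕ ((7 ⊗ 2) ⊕ (0 ⊗ 5))) = 0

Expand innermost to outermost. Recall ⊕ takes the minimum of its arguments and ⊗ takes their sum. Working out the expression (((-4 ⊗ 9) ⊗ (-5 ⊕ 5)) ⊕ ((7 ⊗ 2) ⊕ (0 ⊗ 5))) gives 0.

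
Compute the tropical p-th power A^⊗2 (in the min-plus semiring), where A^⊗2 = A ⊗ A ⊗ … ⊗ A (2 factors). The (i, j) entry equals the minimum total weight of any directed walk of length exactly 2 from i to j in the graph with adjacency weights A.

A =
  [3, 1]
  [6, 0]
A^⊗2 =
  [6, 1]
  [6, 0]

Each entry (A^⊗2)_ij equals the minimum over all length-2 walks i = v_0 → v_1 → … → v_2 = j of Σ_t A[v_t][v_{t+1}]. For example, for (i, j) = (0, 1) we minimise over 2 possible intermediate vertex sequences; the minimum is 1, attained along the walk 0 → 1 → 1.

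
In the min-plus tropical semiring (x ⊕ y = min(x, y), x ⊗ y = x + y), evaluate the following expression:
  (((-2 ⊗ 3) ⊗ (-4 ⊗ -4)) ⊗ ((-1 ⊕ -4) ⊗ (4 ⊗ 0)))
(((-2 ⊗ 3) ⊗ (-4 ⊗ -4)) ⊗ ((-1 ⊕ -4) ⊗ (4 ⊗ 0))) = -7

Expand innermost to outermost. Recall ⊕ takes the minimum of its arguments and ⊗ takes their sum. Working out the expression (((-2 ⊗ 3) ⊗ (-4 ⊗ -4)) ⊗ ((-1 ⊕ -4) ⊗ (4 ⊗ 0))) gives -7.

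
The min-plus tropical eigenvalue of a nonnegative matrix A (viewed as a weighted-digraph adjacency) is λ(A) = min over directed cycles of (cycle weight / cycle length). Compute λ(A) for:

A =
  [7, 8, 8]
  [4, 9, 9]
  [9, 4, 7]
λ(A) = 16/3

Enumerate directed cycles and compute their means (weight / length). Sample:
  cycle 0 → 0: weight = 7, length = 1, mean = 7/1 ≈ 7.000
  cycle 1 → 1: weight = 9, length = 1, mean = 9/1 ≈ 9.000
  cycle 2 → 2: weight = 7, length = 1, mean = 7/1 ≈ 7.000
  cycle 0 → 1 → 0: weight = 12, length = 2, mean = 12/2 ≈ 6.000
  cycle 0 → 2 → 0: weight = 17, length = 2, mean = 17/2 ≈ 8.500
  cycle 1 → 0 → 1: weight = 12, length = 2, mean = 12/2 ≈ 6.000
Minimum mean = 5.333, attained e.g. along the cycle 0 → 2 → 1 → 0 with weight 16 and length 3. So λ(A) = 16/3 = 16/3.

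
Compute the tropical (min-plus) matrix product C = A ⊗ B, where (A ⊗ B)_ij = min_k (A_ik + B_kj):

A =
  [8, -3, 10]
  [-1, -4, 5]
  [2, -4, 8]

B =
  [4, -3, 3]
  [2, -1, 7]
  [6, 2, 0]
A ⊗ B =
  [-1, -4, 4]
  [-2, -5, 2]
  [-2, -5, 3]

Apply the min-plus product entry-by-entry:
  C[0][0] = min over k of (A[0][0] + B[0][0] = 8 + 4 = 12, A[0][1] + B[1][0] = -3 + 2 = -1, A[0][2] + B[2][0] = 10 + 6 = 16) = -1 (attained at k = 1)
  C[0][1] = min over k of (A[0][0] + B[0][1] = 8 + -3 = 5, A[0][1] + B[1][1] = -3 + -1 = -4, A[0][2] + B[2][1] = 10 + 2 = 12) = -4 (attained at k = 1)
  C[0][2] = min over k of (A[0][0] + B[0][2] = 8 + 3 = 11, A[0][1] + B[1][2] = -3 + 7 = 4, A[0][2] + B[2][2] = 10 + 0 = 10) = 4 (attained at k = 1)
  C[1][0] = min over k of (A[1][0] + B[0][0] = -1 + 4 = 3, A[1][1] + B[1][0] = -4 + 2 = -2, A[1][2] + B[2][0] = 5 + 6 = 11) = -2 (attained at k = 1)
  C[1][1] = min over k of (A[1][0] + B[0][1] = -1 + -3 = -4, A[1][1] + B[1][1] = -4 + -1 = -5, A[1][2] + B[2][1] = 5 + 2 = 7) = -5 (attained at k = 1)
  C[1][2] = min over k of (A[1][0] + B[0][2] = -1 + 3 = 2, A[1][1] + B[1][2] = -4 + 7 = 3, A[1][2] + B[2][2] = 5 + 0 = 5) = 2 (attained at k = 0)
  C[2][0] = min over k of (A[2][0] + B[0][0] = 2 + 4 = 6, A[2][1] + B[1][0] = -4 + 2 = -2, A[2][2] + B[2][0] = 8 + 6 = 14) = -2 (attained at k = 1)
  C[2][1] = min over k of (A[2][0] + B[0][1] = 2 + -3 = -1, A[2][1] + B[1][1] = -4 + -1 = -5, A[2][2] + B[2][1] = 8 + 2 = 10) = -5 (attained at k = 1)
  C[2][2] = min over k of (A[2][0] + B[0][2] = 2 + 3 = 5, A[2][1] + B[1][2] = -4 + 7 = 3, A[2][2] + B[2][2] = 8 + 0 = 8) = 3 (attained at k = 1)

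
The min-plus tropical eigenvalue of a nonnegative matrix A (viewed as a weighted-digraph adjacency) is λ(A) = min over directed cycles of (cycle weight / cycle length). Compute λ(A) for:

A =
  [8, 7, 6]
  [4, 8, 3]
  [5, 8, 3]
λ(A) = 3

Enumerate directed cycles and compute their means (weight / length). Sample:
  cycle 0 → 0: weight = 8, length = 1, mean = 8/1 ≈ 8.000
  cycle 1 → 1: weight = 8, length = 1, mean = 8/1 ≈ 8.000
  cycle 2 → 2: weight = 3, length = 1, mean = 3/1 ≈ 3.000
  cycle 0 → 1 → 0: weight = 11, length = 2, mean = 11/2 ≈ 5.500
  cycle 0 → 2 → 0: weight = 11, length = 2, mean = 11/2 ≈ 5.500
  cycle 1 → 0 → 1: weight = 11, length = 2, mean = 11/2 ≈ 5.500
Minimum mean = 3.000, attained e.g. along the cycle 2 → 2 with weight 3 and length 1. So λ(A) = 3/1 = 3.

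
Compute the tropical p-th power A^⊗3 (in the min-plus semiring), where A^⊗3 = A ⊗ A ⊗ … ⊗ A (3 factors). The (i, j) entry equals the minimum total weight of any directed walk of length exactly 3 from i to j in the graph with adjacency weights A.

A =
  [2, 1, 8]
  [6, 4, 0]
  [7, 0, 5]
A^⊗3 =
  [6, 1, 3]
  [6, 4, 0]
  [7, 0, 4]

Each entry (A^⊗3)_ij equals the minimum over all length-3 walks i = v_0 → v_1 → … → v_3 = j of Σ_t A[v_t][v_{t+1}]. For example, for (i, j) = (0, 2) we minimise over 9 possible intermediate vertex sequences; the minimum is 3, attained along the walk 0 → 0 → 1 → 2.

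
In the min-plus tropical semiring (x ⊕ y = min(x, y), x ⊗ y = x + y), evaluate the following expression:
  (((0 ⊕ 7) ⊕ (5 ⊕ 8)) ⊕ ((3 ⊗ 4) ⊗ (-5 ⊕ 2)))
(((0 ⊕ 7) ⊕ (5 ⊕ 8)) ⊕ ((3 ⊗ 4) ⊗ (-5 ⊕ 2))) = 0

Expand innermost to outermost. Recall ⊕ takes the minimum of its arguments and ⊗ takes their sum. Working out the expression (((0 ⊕ 7) ⊕ (5 ⊕ 8)) ⊕ ((3 ⊗ 4) ⊗ (-5 ⊕ 2))) gives 0.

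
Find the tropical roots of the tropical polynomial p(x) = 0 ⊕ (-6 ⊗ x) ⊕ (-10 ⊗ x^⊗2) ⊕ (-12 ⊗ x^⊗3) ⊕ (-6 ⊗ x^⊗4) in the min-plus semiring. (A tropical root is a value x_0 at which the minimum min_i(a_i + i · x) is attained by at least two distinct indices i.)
Roots: {-6, 2, 4, 6}

Each tropical root is a break point of the lower envelope of the lines y = a_i + i · x (there are 5 lines, with slopes 0, 1, ..., 4). Only the lines that attain the minimum somewhere contribute to roots; other lines are dominated. Here the surviving (envelope) indices are i = 4, i = 3, i = 2, i = 1, i = 0.
Intersections between consecutive envelope lines give the roots: for adjacent envelope indices i < j the intersection is x = (a_i − a_j) / (j − i). Reading off the sorted break points: {-6, 2, 4, 6}.
Verification: at each break x_0, at least two indices attain the minimum of min_i(a_i + i · x_0).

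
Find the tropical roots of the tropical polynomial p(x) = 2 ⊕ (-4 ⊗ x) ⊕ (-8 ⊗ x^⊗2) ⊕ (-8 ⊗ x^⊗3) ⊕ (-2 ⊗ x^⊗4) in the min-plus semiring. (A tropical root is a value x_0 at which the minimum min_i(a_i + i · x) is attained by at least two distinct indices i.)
Roots: {-6, 0, 4, 6}

Each tropical root is a break point of the lower envelope of the lines y = a_i + i · x (there are 5 lines, with slopes 0, 1, ..., 4). Only the lines that attain the minimum somewhere contribute to roots; other lines are dominated. Here the surviving (envelope) indices are i = 4, i = 3, i = 2, i = 1, i = 0.
Intersections between consecutive envelope lines give the roots: for adjacent envelope indices i < j the intersection is x = (a_i − a_j) / (j − i). Reading off the sorted break points: {-6, 0, 4, 6}.
Verification: at each break x_0, at least two indices attain the minimum of min_i(a_i + i · x_0).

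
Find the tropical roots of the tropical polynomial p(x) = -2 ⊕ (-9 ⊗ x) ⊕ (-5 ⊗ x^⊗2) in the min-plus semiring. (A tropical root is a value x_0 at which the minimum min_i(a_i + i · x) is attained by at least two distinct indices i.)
Roots: {-4, 7}

Each tropical root is a break point of the lower envelope of the lines y = a_i + i · x (there are 3 lines, with slopes 0, 1, ..., 2). Only the lines that attain the minimum somewhere contribute to roots; other lines are dominated. Here the surviving (envelope) indices are i = 2, i = 1, i = 0.
Intersections between consecutive envelope lines give the roots: for adjacent envelope indices i < j the intersection is x = (a_i − a_j) / (j − i). Reading off the sorted break points: {-4, 7}.
Verification: at each break x_0, at least two indices attain the minimum of min_i(a_i + i · x_0).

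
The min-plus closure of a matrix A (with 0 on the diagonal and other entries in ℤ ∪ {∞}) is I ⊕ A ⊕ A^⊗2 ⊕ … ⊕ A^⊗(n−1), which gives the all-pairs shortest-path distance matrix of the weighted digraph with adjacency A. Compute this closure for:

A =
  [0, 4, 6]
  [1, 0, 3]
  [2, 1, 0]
Closure =
  [0, 4, 6]
  [1, 0, 3]
  [2, 1, 0]

This is the Floyd-Warshall all-pairs shortest-path computation. For each intermediate vertex k = 0, 1, …, 2, update dist[i][j] ← min(dist[i][j], dist[i][k] + dist[k][j]). The final matrix gives, for each (i, j), the minimum total weight of any directed path from i to j (possibly empty when i = j).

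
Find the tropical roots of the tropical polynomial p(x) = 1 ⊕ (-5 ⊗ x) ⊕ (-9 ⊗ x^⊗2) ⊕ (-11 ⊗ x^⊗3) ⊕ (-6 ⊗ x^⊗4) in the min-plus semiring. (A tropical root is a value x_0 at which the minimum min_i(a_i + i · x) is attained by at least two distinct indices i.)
Roots: {-5, 2, 4, 6}

Each tropical root is a break point of the lower envelope of the lines y = a_i + i · x (there are 5 lines, with slopes 0, 1, ..., 4). Only the lines that attain the minimum somewhere contribute to roots; other lines are dominated. Here the surviving (envelope) indices are i = 4, i = 3, i = 2, i = 1, i = 0.
Intersections between consecutive envelope lines give the roots: for adjacent envelope indices i < j the intersection is x = (a_i − a_j) / (j − i). Reading off the sorted break points: {-5, 2, 4, 6}.
Verification: at each break x_0, at least two indices attain the minimum of min_i(a_i + i · x_0).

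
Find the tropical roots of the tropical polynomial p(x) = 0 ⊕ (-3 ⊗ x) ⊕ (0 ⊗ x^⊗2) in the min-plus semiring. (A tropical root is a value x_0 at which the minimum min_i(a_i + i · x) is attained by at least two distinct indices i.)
Roots: {-3, 3}

Each tropical root is a break point of the lower envelope of the lines y = a_i + i · x (there are 3 lines, with slopes 0, 1, ..., 2). Only the lines that attain the minimum somewhere contribute to roots; other lines are dominated. Here the surviving (envelope) indices are i = 2, i = 1, i = 0.
Intersections between consecutive envelope lines give the roots: for adjacent envelope indices i < j the intersection is x = (a_i − a_j) / (j − i). Reading off the sorted break points: {-3, 3}.
Verification: at each break x_0, at least two indices attain the minimum of min_i(a_i + i · x_0).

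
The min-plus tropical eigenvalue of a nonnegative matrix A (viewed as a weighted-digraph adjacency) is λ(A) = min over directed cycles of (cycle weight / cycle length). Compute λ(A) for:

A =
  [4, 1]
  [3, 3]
λ(A) = 2

Enumerate directed cycles and compute their means (weight / length). Sample:
  cycle 0 → 0: weight = 4, length = 1, mean = 4/1 ≈ 4.000
  cycle 1 → 1: weight = 3, length = 1, mean = 3/1 ≈ 3.000
  cycle 0 → 1 → 0: weight = 4, length = 2, mean = 4/2 ≈ 2.000
  cycle 1 → 0 → 1: weight = 4, length = 2, mean = 4/2 ≈ 2.000
Minimum mean = 2.000, attained e.g. along the cycle 0 → 1 → 0 with weight 4 and length 2. So λ(A) = 4/2 = 2.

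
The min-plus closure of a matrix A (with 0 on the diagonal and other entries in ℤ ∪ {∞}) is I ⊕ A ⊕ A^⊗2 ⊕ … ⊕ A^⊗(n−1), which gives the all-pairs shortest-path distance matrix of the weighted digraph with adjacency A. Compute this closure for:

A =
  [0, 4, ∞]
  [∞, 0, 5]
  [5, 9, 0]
Closure =
  [0, 4, 9]
  [10, 0, 5]
  [5, 9, 0]

This is the Floyd-Warshall all-pairs shortest-path computation. For each intermediate vertex k = 0, 1, …, 2, update dist[i][j] ← min(dist[i][j], dist[i][k] + dist[k][j]). The final matrix gives, for each (i, j), the minimum total weight of any directed path from i to j (possibly empty when i = j).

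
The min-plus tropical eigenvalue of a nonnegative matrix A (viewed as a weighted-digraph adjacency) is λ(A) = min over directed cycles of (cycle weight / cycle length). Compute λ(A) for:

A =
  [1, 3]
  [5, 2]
λ(A) = 1

Enumerate directed cycles and compute their means (weight / length). Sample:
  cycle 0 → 0: weight = 1, length = 1, mean = 1/1 ≈ 1.000
  cycle 1 → 1: weight = 2, length = 1, mean = 2/1 ≈ 2.000
  cycle 0 → 1 → 0: weight = 8, length = 2, mean = 8/2 ≈ 4.000
  cycle 1 → 0 → 1: weight = 8, length = 2, mean = 8/2 ≈ 4.000
Minimum mean = 1.000, attained e.g. along the cycle 0 → 0 with weight 1 and length 1. So λ(A) = 1/1 = 1.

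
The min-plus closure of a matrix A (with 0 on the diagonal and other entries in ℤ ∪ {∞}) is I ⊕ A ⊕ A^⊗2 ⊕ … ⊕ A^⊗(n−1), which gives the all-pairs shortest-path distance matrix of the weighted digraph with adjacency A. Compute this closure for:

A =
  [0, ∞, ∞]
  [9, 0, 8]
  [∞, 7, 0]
Closure =
  [0, ∞, ∞]
  [9, 0, 8]
  [16, 7, 0]

This is the Floyd-Warshall all-pairs shortest-path computation. For each intermediate vertex k = 0, 1, …, 2, update dist[i][j] ← min(dist[i][j], dist[i][k] + dist[k][j]). The final matrix gives, for each (i, j), the minimum total weight of any directed path from i to j (possibly empty when i = j).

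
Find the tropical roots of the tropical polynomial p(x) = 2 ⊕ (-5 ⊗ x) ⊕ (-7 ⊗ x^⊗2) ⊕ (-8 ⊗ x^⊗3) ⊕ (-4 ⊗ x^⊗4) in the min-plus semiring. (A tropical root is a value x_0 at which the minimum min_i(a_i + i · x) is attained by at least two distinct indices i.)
Roots: {-4, 1, 2, 7}

Each tropical root is a break point of the lower envelope of the lines y = a_i + i · x (there are 5 lines, with slopes 0, 1, ..., 4). Only the lines that attain the minimum somewhere contribute to roots; other lines are dominated. Here the surviving (envelope) indices are i = 4, i = 3, i = 2, i = 1, i = 0.
Intersections between consecutive envelope lines give the roots: for adjacent envelope indices i < j the intersection is x = (a_i − a_j) / (j − i). Reading off the sorted break points: {-4, 1, 2, 7}.
Verification: at each break x_0, at least two indices attain the minimum of min_i(a_i + i · x_0).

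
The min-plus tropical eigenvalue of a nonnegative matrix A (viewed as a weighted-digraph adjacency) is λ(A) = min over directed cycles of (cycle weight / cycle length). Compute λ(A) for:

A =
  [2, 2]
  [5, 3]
λ(A) = 2

Enumerate directed cycles and compute their means (weight / length). Sample:
  cycle 0 → 0: weight = 2, length = 1, mean = 2/1 ≈ 2.000
  cycle 1 → 1: weight = 3, length = 1, mean = 3/1 ≈ 3.000
  cycle 0 → 1 → 0: weight = 7, length = 2, mean = 7/2 ≈ 3.500
  cycle 1 → 0 → 1: weight = 7, length = 2, mean = 7/2 ≈ 3.500
Minimum mean = 2.000, attained e.g. along the cycle 0 → 0 with weight 2 and length 1. So λ(A) = 2/1 = 2.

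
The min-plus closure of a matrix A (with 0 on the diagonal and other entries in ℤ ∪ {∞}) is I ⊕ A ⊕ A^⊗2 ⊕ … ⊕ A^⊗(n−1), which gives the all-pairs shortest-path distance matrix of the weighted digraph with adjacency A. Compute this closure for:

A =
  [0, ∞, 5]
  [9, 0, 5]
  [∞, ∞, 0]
Closure =
  [0, ∞, 5]
  [9, 0, 5]
  [∞, ∞, 0]

This is the Floyd-Warshall all-pairs shortest-path computation. For each intermediate vertex k = 0, 1, …, 2, update dist[i][j] ← min(dist[i][j], dist[i][k] + dist[k][j]). The final matrix gives, for each (i, j), the minimum total weight of any directed path from i to j (possibly empty when i = j).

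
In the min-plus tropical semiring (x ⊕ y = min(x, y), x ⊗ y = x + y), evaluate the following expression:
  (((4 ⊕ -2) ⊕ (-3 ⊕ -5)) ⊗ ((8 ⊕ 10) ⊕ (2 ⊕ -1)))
(((4 ⊕ -2) ⊕ (-3 ⊕ -5)) ⊗ ((8 ⊕ 10) ⊕ (2 ⊕ -1))) = -6

Expand innermost to outermost. Recall ⊕ takes the minimum of its arguments and ⊗ takes their sum. Working out the expression (((4 ⊕ -2) ⊕ (-3 ⊕ -5)) ⊗ ((8 ⊕ 10) ⊕ (2 ⊕ -1))) gives -6.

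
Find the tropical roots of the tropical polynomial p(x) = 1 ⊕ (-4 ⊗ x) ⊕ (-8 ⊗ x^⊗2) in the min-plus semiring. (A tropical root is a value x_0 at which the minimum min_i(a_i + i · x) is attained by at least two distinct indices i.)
Roots: {4, 5}

Each tropical root is a break point of the lower envelope of the lines y = a_i + i · x (there are 3 lines, with slopes 0, 1, ..., 2). Only the lines that attain the minimum somewhere contribute to roots; other lines are dominated. Here the surviving (envelope) indices are i = 2, i = 1, i = 0.
Intersections between consecutive envelope lines give the roots: for adjacent envelope indices i < j the intersection is x = (a_i − a_j) / (j − i). Reading off the sorted break points: {4, 5}.
Verification: at each break x_0, at least two indices attain the minimum of min_i(a_i + i · x_0).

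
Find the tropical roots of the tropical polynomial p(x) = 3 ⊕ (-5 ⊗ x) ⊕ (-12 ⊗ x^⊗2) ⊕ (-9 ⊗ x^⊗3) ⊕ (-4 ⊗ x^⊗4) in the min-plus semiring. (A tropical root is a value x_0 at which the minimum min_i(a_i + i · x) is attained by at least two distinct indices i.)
Roots: {-5, -3, 7, 8}

Each tropical root is a break point of the lower envelope of the lines y = a_i + i · x (there are 5 lines, with slopes 0, 1, ..., 4). Only the lines that attain the minimum somewhere contribute to roots; other lines are dominated. Here the surviving (envelope) indices are i = 4, i = 3, i = 2, i = 1, i = 0.
Intersections between consecutive envelope lines give the roots: for adjacent envelope indices i < j the intersection is x = (a_i − a_j) / (j − i). Reading off the sorted break points: {-5, -3, 7, 8}.
Verification: at each break x_0, at least two indices attain the minimum of min_i(a_i + i · x_0).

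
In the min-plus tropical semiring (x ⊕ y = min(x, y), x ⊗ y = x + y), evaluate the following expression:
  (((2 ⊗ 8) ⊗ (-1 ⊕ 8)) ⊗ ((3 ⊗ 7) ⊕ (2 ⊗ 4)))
(((2 ⊗ 8) ⊗ (-1 ⊕ 8)) ⊗ ((3 ⊗ 7) ⊕ (2 ⊗ 4))) = 15

Expand innermost to outermost. Recall ⊕ takes the minimum of its arguments and ⊗ takes their sum. Working out the expression (((2 ⊗ 8) ⊗ (-1 ⊕ 8)) ⊗ ((3 ⊗ 7) ⊕ (2 ⊗ 4))) gives 15.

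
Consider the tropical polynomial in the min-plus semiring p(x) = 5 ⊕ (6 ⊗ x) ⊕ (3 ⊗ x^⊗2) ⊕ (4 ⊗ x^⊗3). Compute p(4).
p(4) = 5

A tropical monomial a ⊗ x^⊗i evaluates to a + i · x. Evaluating each term at x = 4:
  Term 0 contributes 5 + 0 · 4 = 5
  Term 1 contributes 6 + 1 · 4 = 10
  Term 2 contributes 3 + 2 · 4 = 11
  Term 3 contributes 4 + 3 · 4 = 16
p(4) = ⊕ of these = min[5, 10, 11, 16] = 5.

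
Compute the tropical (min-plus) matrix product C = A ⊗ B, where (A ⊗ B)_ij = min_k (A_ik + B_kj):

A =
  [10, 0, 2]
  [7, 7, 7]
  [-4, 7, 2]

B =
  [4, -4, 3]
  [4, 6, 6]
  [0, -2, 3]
A ⊗ B =
  [2, 0, 5]
  [7, 3, 10]
  [0, -8, -1]

Apply the min-plus product entry-by-entry:
  C[0][0] = min over k of (A[0][0] + B[0][0] = 10 + 4 = 14, A[0][1] + B[1][0] = 0 + 4 = 4, A[0][2] + B[2][0] = 2 + 0 = 2) = 2 (attained at k = 2)
  C[0][1] = min over k of (A[0][0] + B[0][1] = 10 + -4 = 6, A[0][1] + B[1][1] = 0 + 6 = 6, A[0][2] + B[2][1] = 2 + -2 = 0) = 0 (attained at k = 2)
  C[0][2] = min over k of (A[0][0] + B[0][2] = 10 + 3 = 13, A[0][1] + B[1][2] = 0 + 6 = 6, A[0][2] + B[2][2] = 2 + 3 = 5) = 5 (attained at k = 2)
  C[1][0] = min over k of (A[1][0] + B[0][0] = 7 + 4 = 11, A[1][1] + B[1][0] = 7 + 4 = 11, A[1][2] + B[2][0] = 7 + 0 = 7) = 7 (attained at k = 2)
  C[1][1] = min over k of (A[1][0] + B[0][1] = 7 + -4 = 3, A[1][1] + B[1][1] = 7 + 6 = 13, A[1][2] + B[2][1] = 7 + -2 = 5) = 3 (attained at k = 0)
  C[1][2] = min over k of (A[1][0] + B[0][2] = 7 + 3 = 10, A[1][1] + B[1][2] = 7 + 6 = 13, A[1][2] + B[2][2] = 7 + 3 = 10) = 10 (attained at k = 0)
  C[2][0] = min over k of (A[2][0] + B[0][0] = -4 + 4 = 0, A[2][1] + B[1][0] = 7 + 4 = 11, A[2][2] + B[2][0] = 2 + 0 = 2) = 0 (attained at k = 0)
  C[2][1] = min over k of (A[2][0] + B[0][1] = -4 + -4 = -8, A[2][1] + B[1][1] = 7 + 6 = 13, A[2][2] + B[2][1] = 2 + -2 = 0) = -8 (attained at k = 0)
  C[2][2] = min over k of (A[2][0] + B[0][2] = -4 + 3 = -1, A[2][1] + B[1][2] = 7 + 6 = 13, A[2][2] + B[2][2] = 2 + 3 = 5) = -1 (attained at k = 0)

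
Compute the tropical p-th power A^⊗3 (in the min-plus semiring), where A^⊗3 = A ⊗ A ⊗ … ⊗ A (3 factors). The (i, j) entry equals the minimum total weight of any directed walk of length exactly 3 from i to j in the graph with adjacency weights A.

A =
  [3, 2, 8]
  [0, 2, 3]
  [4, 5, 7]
A^⊗3 =
  [4, 4, 7]
  [2, 4, 5]
  [6, 7, 9]

Each entry (A^⊗3)_ij equals the minimum over all length-3 walks i = v_0 → v_1 → … → v_3 = j of Σ_t A[v_t][v_{t+1}]. For example, for (i, j) = (0, 2) we minimise over 9 possible intermediate vertex sequences; the minimum is 7, attained along the walk 0 → 1 → 1 → 2.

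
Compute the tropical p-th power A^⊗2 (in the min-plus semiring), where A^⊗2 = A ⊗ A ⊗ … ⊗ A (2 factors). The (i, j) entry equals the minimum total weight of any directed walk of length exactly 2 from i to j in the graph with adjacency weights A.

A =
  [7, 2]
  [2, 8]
A^⊗2 =
  [4, 9]
  [9, 4]

Each entry (A^⊗2)_ij equals the minimum over all length-2 walks i = v_0 → v_1 → … → v_2 = j of Σ_t A[v_t][v_{t+1}]. For example, for (i, j) = (0, 1) we minimise over 2 possible intermediate vertex sequences; the minimum is 9, attained along the walk 0 → 0 → 1.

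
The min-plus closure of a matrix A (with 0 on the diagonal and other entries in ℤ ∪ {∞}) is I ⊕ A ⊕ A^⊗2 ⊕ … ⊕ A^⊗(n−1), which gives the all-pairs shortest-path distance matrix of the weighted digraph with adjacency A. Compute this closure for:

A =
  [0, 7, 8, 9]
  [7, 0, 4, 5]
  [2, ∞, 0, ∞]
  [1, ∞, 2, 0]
Closure =
  [0, 7, 8, 9]
  [6, 0, 4, 5]
  [2, 9, 0, 11]
  [1, 8, 2, 0]

This is the Floyd-Warshall all-pairs shortest-path computation. For each intermediate vertex k = 0, 1, …, 3, update dist[i][j] ← min(dist[i][j], dist[i][k] + dist[k][j]). The final matrix gives, for each (i, j), the minimum total weight of any directed path from i to j (possibly empty when i = j).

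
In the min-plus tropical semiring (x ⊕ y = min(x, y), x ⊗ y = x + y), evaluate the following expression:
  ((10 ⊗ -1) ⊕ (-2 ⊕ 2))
((10 ⊗ -1) ⊕ (-2 ⊕ 2)) = -2

Expand innermost to outermost. Recall ⊕ takes the minimum of its arguments and ⊗ takes their sum. Working out the expression ((10 ⊗ -1) ⊕ (-2 ⊕ 2)) gives -2.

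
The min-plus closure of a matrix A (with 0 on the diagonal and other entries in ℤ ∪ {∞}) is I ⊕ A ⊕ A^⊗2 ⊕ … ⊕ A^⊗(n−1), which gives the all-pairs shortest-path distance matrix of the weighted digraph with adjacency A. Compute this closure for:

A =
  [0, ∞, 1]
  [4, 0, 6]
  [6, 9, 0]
Closure =
  [0, 10, 1]
  [4, 0, 5]
  [6, 9, 0]

This is the Floyd-Warshall all-pairs shortest-path computation. For each intermediate vertex k = 0, 1, …, 2, update dist[i][j] ← min(dist[i][j], dist[i][k] + dist[k][j]). The final matrix gives, for each (i, j), the minimum total weight of any directed path from i to j (possibly empty when i = j).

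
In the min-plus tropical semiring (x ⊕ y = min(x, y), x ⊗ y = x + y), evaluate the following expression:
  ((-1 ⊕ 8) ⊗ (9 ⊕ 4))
((-1 ⊕ 8) ⊗ (9 ⊕ 4)) = 3

Expand innermost to outermost. Recall ⊕ takes the minimum of its arguments and ⊗ takes their sum. Working out the expression ((-1 ⊕ 8) ⊗ (9 ⊕ 4)) gives 3.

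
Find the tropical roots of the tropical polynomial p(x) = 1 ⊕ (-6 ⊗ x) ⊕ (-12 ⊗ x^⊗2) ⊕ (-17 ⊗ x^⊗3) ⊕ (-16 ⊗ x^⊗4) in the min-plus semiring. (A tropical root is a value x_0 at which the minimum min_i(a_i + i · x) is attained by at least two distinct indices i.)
Roots: {-1, 5, 6, 7}

Each tropical root is a break point of the lower envelope of the lines y = a_i + i · x (there are 5 lines, with slopes 0, 1, ..., 4). Only the lines that attain the minimum somewhere contribute to roots; other lines are dominated. Here the surviving (envelope) indices are i = 4, i = 3, i = 2, i = 1, i = 0.
Intersections between consecutive envelope lines give the roots: for adjacent envelope indices i < j the intersection is x = (a_i − a_j) / (j − i). Reading off the sorted break points: {-1, 5, 6, 7}.
Verification: at each break x_0, at least two indices attain the minimum of min_i(a_i + i · x_0).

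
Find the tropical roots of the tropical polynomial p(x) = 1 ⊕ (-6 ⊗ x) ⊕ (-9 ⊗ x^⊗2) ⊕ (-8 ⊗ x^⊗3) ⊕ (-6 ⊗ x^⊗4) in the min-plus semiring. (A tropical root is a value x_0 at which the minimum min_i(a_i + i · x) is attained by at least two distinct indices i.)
Roots: {-2, -1, 3, 7}

Each tropical root is a break point of the lower envelope of the lines y = a_i + i · x (there are 5 lines, with slopes 0, 1, ..., 4). Only the lines that attain the minimum somewhere contribute to roots; other lines are dominated. Here the surviving (envelope) indices are i = 4, i = 3, i = 2, i = 1, i = 0.
Intersections between consecutive envelope lines give the roots: for adjacent envelope indices i < j the intersection is x = (a_i − a_j) / (j − i). Reading off the sorted break points: {-2, -1, 3, 7}.
Verification: at each break x_0, at least two indices attain the minimum of min_i(a_i + i · x_0).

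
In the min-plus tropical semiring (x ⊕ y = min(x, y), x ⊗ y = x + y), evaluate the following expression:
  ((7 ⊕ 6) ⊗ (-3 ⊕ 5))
((7 ⊕ 6) ⊗ (-3 ⊕ 5)) = 3

Expand innermost to outermost. Recall ⊕ takes the minimum of its arguments and ⊗ takes their sum. Working out the expression ((7 ⊕ 6) ⊗ (-3 ⊕ 5)) gives 3.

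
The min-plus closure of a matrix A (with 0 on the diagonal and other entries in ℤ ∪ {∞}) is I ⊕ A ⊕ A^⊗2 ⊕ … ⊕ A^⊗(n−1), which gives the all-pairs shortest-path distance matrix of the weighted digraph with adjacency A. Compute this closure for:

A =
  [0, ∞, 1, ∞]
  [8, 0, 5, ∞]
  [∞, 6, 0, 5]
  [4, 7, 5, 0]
Closure =
  [0, 7, 1, 6]
  [8, 0, 5, 10]
  [9, 6, 0, 5]
  [4, 7, 5, 0]

This is the Floyd-Warshall all-pairs shortest-path computation. For each intermediate vertex k = 0, 1, …, 3, update dist[i][j] ← min(dist[i][j], dist[i][k] + dist[k][j]). The final matrix gives, for each (i, j), the minimum total weight of any directed path from i to j (possibly empty when i = j).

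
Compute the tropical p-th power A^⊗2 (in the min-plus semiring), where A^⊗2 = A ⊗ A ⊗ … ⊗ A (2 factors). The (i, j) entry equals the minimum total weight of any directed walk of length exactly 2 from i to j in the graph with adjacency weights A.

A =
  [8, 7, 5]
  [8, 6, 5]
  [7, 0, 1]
A^⊗2 =
  [12, 5, 6]
  [12, 5, 6]
  [8, 1, 2]

Each entry (A^⊗2)_ij equals the minimum over all length-2 walks i = v_0 → v_1 → … → v_2 = j of Σ_t A[v_t][v_{t+1}]. For example, for (i, j) = (0, 2) we minimise over 3 possible intermediate vertex sequences; the minimum is 6, attained along the walk 0 → 2 → 2.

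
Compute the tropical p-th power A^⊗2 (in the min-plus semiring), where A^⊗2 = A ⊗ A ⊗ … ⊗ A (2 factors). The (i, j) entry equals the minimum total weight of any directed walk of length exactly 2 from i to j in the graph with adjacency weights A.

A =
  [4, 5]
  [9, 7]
A^⊗2 =
  [8, 9]
  [13, 14]

Each entry (A^⊗2)_ij equals the minimum over all length-2 walks i = v_0 → v_1 → … → v_2 = j of Σ_t A[v_t][v_{t+1}]. For example, for (i, j) = (0, 1) we minimise over 2 possible intermediate vertex sequences; the minimum is 9, attained along the walk 0 → 0 → 1.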